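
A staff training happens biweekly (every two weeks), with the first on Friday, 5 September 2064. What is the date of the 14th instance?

The 14th occurrence is 13 intervals after the first: 13 × 14 = 182 days after 5 September 2064.
September has 30 days — 25 days to the end of September leaves 157.
October has 31 days (126 left).
November has 30 days (96 left).
December has 31 days (65 left).
January has 31 days (34 left).
February has 28 days (6 left).
6 days into March → 6 March 2065.

6 March 2065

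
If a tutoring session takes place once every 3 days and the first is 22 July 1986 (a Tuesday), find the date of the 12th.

The 12th occurrence is 11 intervals after the first: 11 × 3 = 33 days after 22 July 1986.
July has 31 days — 9 days to the end of July leaves 24.
24 days into August → 24 August 1986.

24 August 1986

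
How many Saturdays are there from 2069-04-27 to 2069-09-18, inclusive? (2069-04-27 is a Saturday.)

21

2069-04-27 is a Saturday; the first Saturday on or after it is 2069-04-27.
From 2069-04-27 to 2069-09-18: 3 + 31 + 30 + 31 + 31 + 18 = 144 days (rest of April, May, June, July, August, September).
144 ÷ 7 = 20 full weeks with remainder 4, so 20 more Saturdays after the first → 21.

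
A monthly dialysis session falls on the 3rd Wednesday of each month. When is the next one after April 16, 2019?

April 2019 starts on a Monday; its first Wednesday is the 3rd, so the 3rd Wednesday is the 17th — April 17, 2019.
April 17, 2019 is after April 16, 2019, so that is the next one.

April 17, 2019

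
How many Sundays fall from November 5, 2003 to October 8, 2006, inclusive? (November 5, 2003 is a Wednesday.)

November 5, 2003 is a Wednesday; the first Sunday on or after it is November 9, 2003 (4 days later).
From November 9, 2003 to October 8, 2006: 52 + 366 + 365 + 281 = 1064 days (rest of 2003, 2004, 2005, to October 8, 2006 in 2006).
1064 ÷ 7 = 152 full weeks with remainder 0, so 152 more Sundays after the first → 153.

153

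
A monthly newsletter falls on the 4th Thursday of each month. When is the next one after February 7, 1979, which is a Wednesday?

February 22, 1979

February 1979 starts on a Thursday; its first Thursday is the 1st, so the 4th Thursday is the 22nd — February 22, 1979.
February 22, 1979 is after February 7, 1979, so that is the next one.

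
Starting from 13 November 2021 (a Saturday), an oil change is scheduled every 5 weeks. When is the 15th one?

The 15th occurrence is 14 intervals after the first: 14 × 35 = 490 days after 13 November 2021.
November has 30 days — 17 days to the end of November leaves 473.
From end of November to end of 2021 is 31 days (442 left).
2022 has 365 days (77 left).
January has 31 days (46 left).
February has 28 days (18 left).
18 days into March → 18 March 2023.

18 March 2023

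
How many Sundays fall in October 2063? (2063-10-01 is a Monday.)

4

2063-10-01 is a Monday; the first Sunday on or after it is 2063-10-07 (6 days later).
From 2063-10-07 to 2063-10-31 is 31 − 7 = 24 days.
24 ÷ 7 = 3 full weeks with remainder 3, so 3 more Sundays after the first → 4.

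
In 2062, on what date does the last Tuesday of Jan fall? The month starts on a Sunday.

Jan 31, 2062

Jan 2062 begins on a Sunday, so the first Tuesday is Jan 3 (2 days later).
Jan 2062 has 31 days. Adding weeks: 3, 10, 17, 24, 31 — the last one ≤ 31 is the 31st.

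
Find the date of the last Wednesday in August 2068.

2068-08-29

August 2068 begins on a Wednesday, so the first Wednesday is August 1.
August 2068 has 31 days. Adding weeks: 1, 8, 15, 22, 29 — the last one ≤ 31 is the 29th.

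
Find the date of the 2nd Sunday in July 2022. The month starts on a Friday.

10 July 2022

July 2022 begins on a Friday, so the first Sunday is July 3 (2 days later).
The 2nd Sunday is 1 weeks later: 3 + 7 = 10.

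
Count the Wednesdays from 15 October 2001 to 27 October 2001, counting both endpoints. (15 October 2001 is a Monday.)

2

15 October 2001 is a Monday; the first Wednesday on or after it is 17 October 2001 (2 days later).
From 17 October 2001 to 27 October 2001 is 27 − 17 = 10 days.
10 ÷ 7 = 1 full weeks with remainder 3, so 1 more Wednesdays after the first → 2.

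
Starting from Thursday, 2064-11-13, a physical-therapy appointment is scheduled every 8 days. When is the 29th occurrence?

The 29th occurrence is 28 intervals after the first: 28 × 8 = 224 days after 2064-11-13.
November has 30 days — 17 days to the end of November leaves 207.
December has 31 days (176 left).
January has 31 days (145 left).
February has 28 days (117 left).
March has 31 days (86 left).
April has 30 days (56 left).
May has 31 days (25 left).
25 days into June → 2065-06-25.

2065-06-25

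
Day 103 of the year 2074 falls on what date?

Apr 13, 2074

Jan has 31 days (103 − 31 = 72 remain).
Feb has 28 days (72 − 28 = 44 remain).
Mar has 31 days (44 − 31 = 13 remain).
13 into Apr → Apr 13.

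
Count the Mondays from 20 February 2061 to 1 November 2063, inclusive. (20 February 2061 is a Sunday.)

20 February 2061 is a Sunday; the first Monday on or after it is 21 February 2061 (1 day later).
From 21 February 2061 to 1 November 2063: 313 + 365 + 305 = 983 days (rest of 2061, 2062, to 1 November 2063 in 2063).
983 ÷ 7 = 140 full weeks with remainder 3, so 140 more Mondays after the first → 141.

141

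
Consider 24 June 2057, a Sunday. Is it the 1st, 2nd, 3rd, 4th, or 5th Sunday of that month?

4th

Day 24 falls in week ⌈24/7⌉ of the month.
Days 1–7 hold the 1st Sunday, 8–14 the 2nd, 15–21 the 3rd, 22–28 the 4th, 29–31 the 5th.
24 is in the range for the 4th.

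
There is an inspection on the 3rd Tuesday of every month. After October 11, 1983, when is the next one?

October 1983 starts on a Saturday; its first Tuesday is the 4th, so the 3rd Tuesday is the 18th — October 18, 1983.
October 18, 1983 is after October 11, 1983, so that is the next one.

October 18, 1983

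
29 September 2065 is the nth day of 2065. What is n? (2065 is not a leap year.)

272

Days in months before September: 31 + 28 + 31 + 30 + 31 + 30 + 31 + 31 = 243.
Plus 29 days into September → day 272.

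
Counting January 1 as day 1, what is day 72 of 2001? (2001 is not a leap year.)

January has 31 days (72 − 31 = 41 remain).
February has 28 days (41 − 28 = 13 remain).
13 into March → March 13.

2001-03-13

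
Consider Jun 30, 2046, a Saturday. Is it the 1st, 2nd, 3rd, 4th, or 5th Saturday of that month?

Day 30 falls in week ⌈30/7⌉ of the month.
Days 1–7 hold the 1st Saturday, 8–14 the 2nd, 15–21 the 3rd, 22–28 the 4th, 29–31 the 5th.
30 is in the range for the 5th.

5th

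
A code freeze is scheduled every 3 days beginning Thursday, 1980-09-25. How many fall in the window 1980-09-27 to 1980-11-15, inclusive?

17

Occurrences land 3·i days after 1980-09-25 for i = 0, 1, 2, …
1980-09-27 is 2 days after the start; 2 ÷ 3 = 0 remainder 2; since the remainder is 2, round up to i = 1. First occurrence in the window: #2 on 1980-09-28 (1×3 = 3 days in).
1980-11-15 is 51 days after the start; 51 ÷ 3 = 17 remainder 0. Last occurrence in the window: #18 on 1980-11-15.
Occurrences #2 through #18: 17 in total.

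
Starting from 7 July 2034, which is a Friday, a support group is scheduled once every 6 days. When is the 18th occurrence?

The 18th occurrence is 17 intervals after the first: 17 × 6 = 102 days after 7 July 2034.
July has 31 days — 24 days to the end of July leaves 78.
August has 31 days (47 left).
September has 30 days (17 left).
17 days into October → 17 October 2034.

17 October 2034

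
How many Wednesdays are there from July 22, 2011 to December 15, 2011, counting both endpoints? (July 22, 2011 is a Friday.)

July 22, 2011 is a Friday; the first Wednesday on or after it is July 27, 2011 (5 days later).
From July 27, 2011 to December 15, 2011: 4 + 31 + 30 + 31 + 30 + 15 = 141 days (rest of July, August, September, October, November, December).
141 ÷ 7 = 20 full weeks with remainder 1, so 20 more Wednesdays after the first → 21.

21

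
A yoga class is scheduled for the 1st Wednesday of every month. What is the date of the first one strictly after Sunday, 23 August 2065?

2 September 2065

August 2065 starts on a Saturday, so its 1st Wednesday is 5 August 2065 (4 days in).
That is not after 23 August 2065, so look at September 2065.
September 2065 starts on a Tuesday, so its 1st Wednesday is 2 September 2065 (1 day in).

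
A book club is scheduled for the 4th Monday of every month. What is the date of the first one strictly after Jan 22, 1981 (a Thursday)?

Jan 26, 1981

Jan 1981 starts on a Thursday; its first Monday is the 5th, so the 4th Monday is the 26th — Jan 26, 1981.
Jan 26, 1981 is after Jan 22, 1981, so that is the next one.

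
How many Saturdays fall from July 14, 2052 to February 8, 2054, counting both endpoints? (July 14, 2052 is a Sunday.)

82

July 14, 2052 is a Sunday; the first Saturday on or after it is July 20, 2052 (6 days later).
From July 20, 2052 to February 8, 2054: 164 + 365 + 39 = 568 days (rest of 2052, 2053, to February 8, 2054 in 2054).
568 ÷ 7 = 81 full weeks with remainder 1, so 81 more Saturdays after the first → 82.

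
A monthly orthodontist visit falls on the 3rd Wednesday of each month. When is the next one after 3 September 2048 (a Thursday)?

16 September 2048

September 2048 starts on a Tuesday; its first Wednesday is the 2nd, so the 3rd Wednesday is the 16th — 16 September 2048.
16 September 2048 is after 3 September 2048, so that is the next one.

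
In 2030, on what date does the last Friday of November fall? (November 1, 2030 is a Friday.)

November 2030 begins on a Friday, so the first Friday is November 1.
November 2030 has 30 days. Adding weeks: 1, 8, 15, 22, 29 — the last one ≤ 30 is the 29th.

November 29, 2030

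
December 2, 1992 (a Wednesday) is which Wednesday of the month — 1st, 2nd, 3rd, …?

Day 2 falls in week ⌈2/7⌉ of the month.
Days 1–7 hold the 1st Wednesday, 8–14 the 2nd, 15–21 the 3rd, 22–28 the 4th, 29–31 the 5th.
2 is in the range for the 1st.

1st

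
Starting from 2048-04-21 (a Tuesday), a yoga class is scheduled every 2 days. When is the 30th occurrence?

The 30th occurrence is 29 intervals after the first: 29 × 2 = 58 days after 2048-04-21.
April has 30 days — 9 days to the end of April leaves 49.
May has 31 days (18 left).
18 days into June → 2048-06-18.

2048-06-18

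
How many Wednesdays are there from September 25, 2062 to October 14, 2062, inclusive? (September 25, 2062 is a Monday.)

3

September 25, 2062 is a Monday; the first Wednesday on or after it is September 27, 2062 (2 days later).
From September 27, 2062 to October 14, 2062: 3 + 14 = 17 days (rest of September, October).
17 ÷ 7 = 2 full weeks with remainder 3, so 2 more Wednesdays after the first → 3.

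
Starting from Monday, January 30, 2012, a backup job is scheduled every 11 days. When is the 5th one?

March 14, 2012

The 5th occurrence is 4 intervals after the first: 4 × 11 = 44 days after January 30, 2012.
January has 31 days — 1 day to the end of January leaves 43.
February has 29 days (14 left).
14 days into March → March 14, 2012.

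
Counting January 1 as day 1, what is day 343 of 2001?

December 9, 2001

January has 31 days (343 − 31 = 312 remain).
February has 28 days (312 − 28 = 284 remain).
March has 31 days (284 − 31 = 253 remain).
April has 30 days (253 − 30 = 223 remain).
May has 31 days (223 − 31 = 192 remain).
June has 30 days (192 − 30 = 162 remain).
July has 31 days (162 − 31 = 131 remain).
August has 31 days (131 − 31 = 100 remain).
September has 30 days (100 − 30 = 70 remain).
October has 31 days (70 − 31 = 39 remain).
November has 30 days (39 − 30 = 9 remain).
9 into December → December 9.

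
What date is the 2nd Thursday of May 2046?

2046-05-10

May 2046 begins on a Tuesday, so the first Thursday is May 3 (2 days later).
The 2nd Thursday is 1 weeks later: 3 + 7 = 10.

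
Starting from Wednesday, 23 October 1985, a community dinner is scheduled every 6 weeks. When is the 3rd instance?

15 January 1986

The 3rd occurrence is 2 intervals after the first: 2 × 42 = 84 days after 23 October 1985.
October has 31 days — 8 days to the end of October leaves 76.
November has 30 days (46 left).
December has 31 days (15 left).
15 days into January → 15 January 1986.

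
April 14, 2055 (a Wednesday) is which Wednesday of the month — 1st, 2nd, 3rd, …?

Day 14 falls in week ⌈14/7⌉ of the month.
Days 1–7 hold the 1st Wednesday, 8–14 the 2nd, 15–21 the 3rd, 22–28 the 4th, 29–31 the 5th.
14 is in the range for the 2nd.

2nd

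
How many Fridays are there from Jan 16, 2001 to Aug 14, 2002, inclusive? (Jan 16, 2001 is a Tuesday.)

Jan 16, 2001 is a Tuesday; the first Friday on or after it is Jan 19, 2001 (3 days later).
From Jan 19, 2001 to Aug 14, 2002: 346 + 226 = 572 days (rest of 2001, to Aug 14, 2002 in 2002).
572 ÷ 7 = 81 full weeks with remainder 5, so 81 more Fridays after the first → 82.

82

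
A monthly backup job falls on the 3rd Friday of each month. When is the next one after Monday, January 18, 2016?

February 19, 2016

January 2016 starts on a Friday; its first Friday is the 1st, so the 3rd Friday is the 15th — January 15, 2016.
That is not after January 18, 2016, so look at February 2016.
February 2016 starts on a Monday; its first Friday is the 5th, so the 3rd Friday is the 19th — February 19, 2016.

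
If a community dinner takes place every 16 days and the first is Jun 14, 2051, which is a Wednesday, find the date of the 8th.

Oct 4, 2051

The 8th occurrence is 7 intervals after the first: 7 × 16 = 112 days after Jun 14, 2051.
Jun has 30 days — 16 days to the end of Jun leaves 96.
Jul has 31 days (65 left).
Aug has 31 days (34 left).
Sep has 30 days (4 left).
4 days into Oct → Oct 4, 2051.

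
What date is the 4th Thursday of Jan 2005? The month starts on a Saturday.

Jan 27, 2005

Jan 2005 begins on a Saturday, so the first Thursday is Jan 6 (5 days later).
The 4th Thursday is 3 weeks later: 6 + 21 = 27.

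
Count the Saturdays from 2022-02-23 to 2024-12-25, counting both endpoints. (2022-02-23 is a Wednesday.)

148

2022-02-23 is a Wednesday; the first Saturday on or after it is 2022-02-26 (3 days later).
From 2022-02-26 to 2024-12-25: 308 + 365 + 360 = 1033 days (rest of 2022, 2023, to 2024-12-25 in 2024).
1033 ÷ 7 = 147 full weeks with remainder 4, so 147 more Saturdays after the first → 148.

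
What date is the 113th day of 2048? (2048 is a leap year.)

Jan has 31 days (113 − 31 = 82 remain).
Feb has 29 days (82 − 29 = 53 remain).
Mar has 31 days (53 − 31 = 22 remain).
22 into Apr → Apr 22.

Apr 22, 2048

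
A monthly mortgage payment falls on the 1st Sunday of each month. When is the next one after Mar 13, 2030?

Mar 2030 starts on a Friday, so its 1st Sunday is Mar 3, 2030 (2 days in).
That is not after Mar 13, 2030, so look at Apr 2030.
Apr 2030 starts on a Monday, so its 1st Sunday is Apr 7, 2030 (6 days in).

Apr 7, 2030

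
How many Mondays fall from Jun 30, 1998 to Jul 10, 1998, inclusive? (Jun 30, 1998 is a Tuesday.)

1

Jun 30, 1998 is a Tuesday; the first Monday on or after it is Jul 6, 1998 (6 days later).
From Jul 6, 1998 to Jul 10, 1998 is 10 − 6 = 4 days.
4 ÷ 7 = 0 full weeks with remainder 4, so 0 more Mondays after the first → 1.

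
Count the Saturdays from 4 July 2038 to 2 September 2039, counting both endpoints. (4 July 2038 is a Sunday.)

4 July 2038 is a Sunday; the first Saturday on or after it is 10 July 2038 (6 days later).
From 10 July 2038 to 2 September 2039: 174 + 245 = 419 days (rest of 2038, to 2 September 2039 in 2039).
419 ÷ 7 = 59 full weeks with remainder 6, so 59 more Saturdays after the first → 60.

60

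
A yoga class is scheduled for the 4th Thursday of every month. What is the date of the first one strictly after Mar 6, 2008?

Mar 2008 starts on a Saturday; its first Thursday is the 6th, so the 4th Thursday is the 27th — Mar 27, 2008.
Mar 27, 2008 is after Mar 6, 2008, so that is the next one.

Mar 27, 2008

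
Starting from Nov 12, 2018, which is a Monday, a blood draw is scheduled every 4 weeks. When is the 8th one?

The 8th occurrence is 7 intervals after the first: 7 × 28 = 196 days after Nov 12, 2018.
Nov has 30 days — 18 days to the end of Nov leaves 178.
Dec has 31 days (147 left).
Jan has 31 days (116 left).
Feb has 28 days (88 left).
Mar has 31 days (57 left).
Apr has 30 days (27 left).
27 days into May → May 27, 2019.

May 27, 2019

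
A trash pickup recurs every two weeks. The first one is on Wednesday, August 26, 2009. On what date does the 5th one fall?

The 5th occurrence is 4 intervals after the first: 4 × 14 = 56 days after August 26, 2009.
August has 31 days — 5 days to the end of August leaves 51.
September has 30 days (21 left).
21 days into October → October 21, 2009.

October 21, 2009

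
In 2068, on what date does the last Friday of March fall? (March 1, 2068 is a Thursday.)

March 2068 begins on a Thursday, so the first Friday is March 2 (1 day later).
March 2068 has 31 days. Adding weeks: 2, 9, 16, 23, 30 — the last one ≤ 31 is the 30th.

March 30, 2068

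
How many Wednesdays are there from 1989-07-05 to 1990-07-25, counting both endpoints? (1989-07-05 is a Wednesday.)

56

1989-07-05 is a Wednesday; the first Wednesday on or after it is 1989-07-05.
From 1989-07-05 to 1990-07-25: 179 + 206 = 385 days (rest of 1989, to 1990-07-25 in 1990).
385 ÷ 7 = 55 full weeks with remainder 0, so 55 more Wednesdays after the first → 56.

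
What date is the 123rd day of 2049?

January has 31 days (123 − 31 = 92 remain).
February has 28 days (92 − 28 = 64 remain).
March has 31 days (64 − 31 = 33 remain).
April has 30 days (33 − 30 = 3 remain).
3 into May → May 3.

2049-05-03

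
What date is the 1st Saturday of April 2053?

April 5, 2053

April 2053 begins on a Tuesday, so the first Saturday is April 5 (4 days later).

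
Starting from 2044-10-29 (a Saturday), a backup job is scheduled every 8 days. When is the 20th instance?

2045-03-30

The 20th occurrence is 19 intervals after the first: 19 × 8 = 152 days after 2044-10-29.
October has 31 days — 2 days to the end of October leaves 150.
November has 30 days (120 left).
December has 31 days (89 left).
January has 31 days (58 left).
February has 28 days (30 left).
30 days into March → 2045-03-30.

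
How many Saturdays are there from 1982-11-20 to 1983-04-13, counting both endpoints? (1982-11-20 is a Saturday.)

21

1982-11-20 is a Saturday; the first Saturday on or after it is 1982-11-20.
From 1982-11-20 to 1983-04-13: 10 + 31 + 31 + 28 + 31 + 13 = 144 days (rest of November, December, January, February, March, April).
144 ÷ 7 = 20 full weeks with remainder 4, so 20 more Saturdays after the first → 21.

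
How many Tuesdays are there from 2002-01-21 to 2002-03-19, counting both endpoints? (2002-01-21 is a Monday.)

9

2002-01-21 is a Monday; the first Tuesday on or after it is 2002-01-22 (1 day later).
From 2002-01-22 to 2002-03-19: 9 + 28 + 19 = 56 days (rest of January, February, March).
56 ÷ 7 = 8 full weeks with remainder 0, so 8 more Tuesdays after the first → 9.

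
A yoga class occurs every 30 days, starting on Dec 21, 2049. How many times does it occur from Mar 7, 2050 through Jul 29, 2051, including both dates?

Occurrences land 30·i days after Dec 21, 2049 for i = 0, 1, 2, …
Mar 7, 2050 is 76 days after the start; 76 ÷ 30 = 2 remainder 16; since the remainder is 16, round up to i = 3. First occurrence in the window: #4 on Mar 21, 2050 (3×30 = 90 days in).
Jul 29, 2051 is 585 days after the start; 585 ÷ 30 = 19 remainder 15. Last occurrence in the window: #20 on Jul 14, 2051.
Occurrences #4 through #20: 17 in total.

17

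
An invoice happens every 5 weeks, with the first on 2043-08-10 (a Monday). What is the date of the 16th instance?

2045-01-16

The 16th occurrence is 15 intervals after the first: 15 × 35 = 525 days after 2043-08-10.
August has 31 days — 21 days to the end of August leaves 504.
From end of August to end of 2043 is 122 days (382 left).
2044 has 366 days (16 left).
16 days into January → 2045-01-16.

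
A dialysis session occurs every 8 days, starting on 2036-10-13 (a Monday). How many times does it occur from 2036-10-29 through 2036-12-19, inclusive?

Occurrences land 8·i days after 2036-10-13 for i = 0, 1, 2, …
2036-10-29 is 16 days after the start; 16 ÷ 8 = 2 remainder 0. First occurrence in the window: #3 on 2036-10-29 (2×8 = 16 days in).
2036-12-19 is 67 days after the start; 67 ÷ 8 = 8 remainder 3. Last occurrence in the window: #9 on 2036-12-16.
Occurrences #3 through #9: 7 in total.

7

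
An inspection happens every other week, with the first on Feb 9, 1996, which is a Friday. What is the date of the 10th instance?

The 10th occurrence is 9 intervals after the first: 9 × 14 = 126 days after Feb 9, 1996.
Feb has 29 days — 20 days to the end of Feb leaves 106.
Mar has 31 days (75 left).
Apr has 30 days (45 left).
May has 31 days (14 left).
14 days into Jun → Jun 14, 1996.

Jun 14, 1996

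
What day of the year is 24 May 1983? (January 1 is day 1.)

Days in months before May: 31 + 28 + 31 + 30 = 120.
Plus 24 days into May → day 144.

144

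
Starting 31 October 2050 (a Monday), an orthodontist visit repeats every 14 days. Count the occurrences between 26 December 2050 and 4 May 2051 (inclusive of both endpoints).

10

Occurrences land 14·i days after 31 October 2050 for i = 0, 1, 2, …
26 December 2050 is 56 days after the start; 56 ÷ 14 = 4 remainder 0. First occurrence in the window: #5 on 26 December 2050 (4×14 = 56 days in).
4 May 2051 is 185 days after the start; 185 ÷ 14 = 13 remainder 3. Last occurrence in the window: #14 on 1 May 2051.
Occurrences #5 through #14: 10 in total.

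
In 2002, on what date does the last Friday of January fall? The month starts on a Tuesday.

25 January 2002

January 2002 begins on a Tuesday, so the first Friday is January 4 (3 days later).
January 2002 has 31 days. Adding weeks: 4, 11, 18, 25 — the last one ≤ 31 is the 25th.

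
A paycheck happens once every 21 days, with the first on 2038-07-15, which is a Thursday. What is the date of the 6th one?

2038-10-28

The 6th occurrence is 5 intervals after the first: 5 × 21 = 105 days after 2038-07-15.
July has 31 days — 16 days to the end of July leaves 89.
August has 31 days (58 left).
September has 30 days (28 left).
28 days into October → 2038-10-28.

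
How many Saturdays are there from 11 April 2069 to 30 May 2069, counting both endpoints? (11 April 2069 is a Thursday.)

11 April 2069 is a Thursday; the first Saturday on or after it is 13 April 2069 (2 days later).
From 13 April 2069 to 30 May 2069: 17 + 30 = 47 days (rest of April, May).
47 ÷ 7 = 6 full weeks with remainder 5, so 6 more Saturdays after the first → 7.

7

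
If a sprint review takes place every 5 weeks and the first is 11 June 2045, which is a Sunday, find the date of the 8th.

The 8th occurrence is 7 intervals after the first: 7 × 35 = 245 days after 11 June 2045.
June has 30 days — 19 days to the end of June leaves 226.
July has 31 days (195 left).
August has 31 days (164 left).
September has 30 days (134 left).
October has 31 days (103 left).
November has 30 days (73 left).
December has 31 days (42 left).
January has 31 days (11 left).
11 days into February → 11 February 2046.

11 February 2046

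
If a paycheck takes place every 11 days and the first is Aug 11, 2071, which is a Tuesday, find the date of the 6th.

Oct 5, 2071

The 6th occurrence is 5 intervals after the first: 5 × 11 = 55 days after Aug 11, 2071.
Aug has 31 days — 20 days to the end of Aug leaves 35.
Sep has 30 days (5 left).
5 days into Oct → Oct 5, 2071.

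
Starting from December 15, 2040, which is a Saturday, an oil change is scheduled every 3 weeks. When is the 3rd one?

January 26, 2041

The 3rd occurrence is 2 intervals after the first: 2 × 21 = 42 days after December 15, 2040.
December has 31 days — 16 days to the end of December leaves 26.
26 days into January → January 26, 2041.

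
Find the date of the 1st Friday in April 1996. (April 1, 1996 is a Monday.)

April 1996 begins on a Monday, so the first Friday is April 5 (4 days later).

5 April 1996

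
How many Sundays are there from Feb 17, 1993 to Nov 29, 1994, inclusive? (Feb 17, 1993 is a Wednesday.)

93

Feb 17, 1993 is a Wednesday; the first Sunday on or after it is Feb 21, 1993 (4 days later).
From Feb 21, 1993 to Nov 29, 1994: 313 + 333 = 646 days (rest of 1993, to Nov 29, 1994 in 1994).
646 ÷ 7 = 92 full weeks with remainder 2, so 92 more Sundays after the first → 93.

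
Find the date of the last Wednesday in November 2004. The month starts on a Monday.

November 2004 begins on a Monday, so the first Wednesday is November 3 (2 days later).
November 2004 has 30 days. Adding weeks: 3, 10, 17, 24 — the last one ≤ 30 is the 24th.

2004-11-24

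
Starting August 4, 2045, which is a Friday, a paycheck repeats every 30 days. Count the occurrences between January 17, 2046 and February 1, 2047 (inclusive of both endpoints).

13

Occurrences land 30·i days after August 4, 2045 for i = 0, 1, 2, …
January 17, 2046 is 166 days after the start; 166 ÷ 30 = 5 remainder 16; since the remainder is 16, round up to i = 6. First occurrence in the window: #7 on January 31, 2046 (6×30 = 180 days in).
February 1, 2047 is 546 days after the start; 546 ÷ 30 = 18 remainder 6. Last occurrence in the window: #19 on January 26, 2047.
Occurrences #7 through #19: 13 in total.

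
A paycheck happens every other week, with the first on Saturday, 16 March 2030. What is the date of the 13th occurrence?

31 August 2030

The 13th occurrence is 12 intervals after the first: 12 × 14 = 168 days after 16 March 2030.
March has 31 days — 15 days to the end of March leaves 153.
April has 30 days (123 left).
May has 31 days (92 left).
June has 30 days (62 left).
July has 31 days (31 left).
31 days into August → 31 August 2030.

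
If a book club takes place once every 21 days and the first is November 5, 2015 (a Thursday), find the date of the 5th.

The 5th occurrence is 4 intervals after the first: 4 × 21 = 84 days after November 5, 2015.
November has 30 days — 25 days to the end of November leaves 59.
December has 31 days (28 left).
28 days into January → January 28, 2016.

January 28, 2016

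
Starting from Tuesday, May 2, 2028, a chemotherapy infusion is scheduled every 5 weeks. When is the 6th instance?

Oct 24, 2028

The 6th occurrence is 5 intervals after the first: 5 × 35 = 175 days after May 2, 2028.
May has 31 days — 29 days to the end of May leaves 146.
Jun has 30 days (116 left).
Jul has 31 days (85 left).
Aug has 31 days (54 left).
Sep has 30 days (24 left).
24 days into Oct → Oct 24, 2028.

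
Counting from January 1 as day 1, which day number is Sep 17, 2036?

261

Days in months before Sep: 31 + 29 + 31 + 30 + 31 + 30 + 31 + 31 = 244.
Plus 17 days into Sep → day 261.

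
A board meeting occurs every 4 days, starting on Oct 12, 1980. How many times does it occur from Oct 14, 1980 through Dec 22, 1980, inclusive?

Occurrences land 4·i days after Oct 12, 1980 for i = 0, 1, 2, …
Oct 14, 1980 is 2 days after the start; 2 ÷ 4 = 0 remainder 2; since the remainder is 2, round up to i = 1. First occurrence in the window: #2 on Oct 16, 1980 (1×4 = 4 days in).
Dec 22, 1980 is 71 days after the start; 71 ÷ 4 = 17 remainder 3. Last occurrence in the window: #18 on Dec 19, 1980.
Occurrences #2 through #18: 17 in total.

17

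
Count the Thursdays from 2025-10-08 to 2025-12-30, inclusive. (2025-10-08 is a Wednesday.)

2025-10-08 is a Wednesday; the first Thursday on or after it is 2025-10-09 (1 day later).
From 2025-10-09 to 2025-12-30: 22 + 30 + 30 = 82 days (rest of October, November, December).
82 ÷ 7 = 11 full weeks with remainder 5, so 11 more Thursdays after the first → 12.

12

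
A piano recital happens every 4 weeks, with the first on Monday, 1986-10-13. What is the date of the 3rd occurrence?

The 3rd occurrence is 2 intervals after the first: 2 × 28 = 56 days after 1986-10-13.
October has 31 days — 18 days to the end of October leaves 38.
November has 30 days (8 left).
8 days into December → 1986-12-08.

1986-12-08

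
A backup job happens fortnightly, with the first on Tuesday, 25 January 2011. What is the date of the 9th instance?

17 May 2011

The 9th occurrence is 8 intervals after the first: 8 × 14 = 112 days after 25 January 2011.
January has 31 days — 6 days to the end of January leaves 106.
February has 28 days (78 left).
March has 31 days (47 left).
April has 30 days (17 left).
17 days into May → 17 May 2011.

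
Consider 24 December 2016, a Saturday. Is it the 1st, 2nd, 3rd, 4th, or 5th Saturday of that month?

Day 24 falls in week ⌈24/7⌉ of the month.
Days 1–7 hold the 1st Saturday, 8–14 the 2nd, 15–21 the 3rd, 22–28 the 4th, 29–31 the 5th.
24 is in the range for the 4th.

4th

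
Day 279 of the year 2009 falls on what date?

Jan has 31 days (279 − 31 = 248 remain).
Feb has 28 days (248 − 28 = 220 remain).
Mar has 31 days (220 − 31 = 189 remain).
Apr has 30 days (189 − 30 = 159 remain).
May has 31 days (159 − 31 = 128 remain).
Jun has 30 days (128 − 30 = 98 remain).
Jul has 31 days (98 − 31 = 67 remain).
Aug has 31 days (67 − 31 = 36 remain).
Sep has 30 days (36 − 30 = 6 remain).
6 into Oct → Oct 6.

Oct 6, 2009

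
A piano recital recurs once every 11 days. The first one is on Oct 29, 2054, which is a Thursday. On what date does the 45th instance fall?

Feb 25, 2056

The 45th occurrence is 44 intervals after the first: 44 × 11 = 484 days after Oct 29, 2054.
Oct has 31 days — 2 days to the end of Oct leaves 482.
From end of Oct to end of 2054 is 61 days (421 left).
2055 has 365 days (56 left).
Jan has 31 days (25 left).
25 days into Feb → Feb 25, 2056.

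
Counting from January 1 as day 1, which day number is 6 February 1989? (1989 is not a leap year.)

Days in months before February: 31 = 31.
Plus 6 days into February → day 37.

37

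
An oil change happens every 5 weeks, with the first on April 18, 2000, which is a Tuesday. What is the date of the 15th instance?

August 21, 2001

The 15th occurrence is 14 intervals after the first: 14 × 35 = 490 days after April 18, 2000.
April has 30 days — 12 days to the end of April leaves 478.
From end of April to end of 2000 is 245 days (233 left).
January has 31 days (202 left).
February has 28 days (174 left).
March has 31 days (143 left).
April has 30 days (113 left).
May has 31 days (82 left).
June has 30 days (52 left).
July has 31 days (21 left).
21 days into August → August 21, 2001.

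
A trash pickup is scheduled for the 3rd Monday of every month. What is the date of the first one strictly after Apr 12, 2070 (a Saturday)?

Apr 21, 2070

Apr 2070 starts on a Tuesday; its first Monday is the 7th, so the 3rd Monday is the 21st — Apr 21, 2070.
Apr 21, 2070 is after Apr 12, 2070, so that is the next one.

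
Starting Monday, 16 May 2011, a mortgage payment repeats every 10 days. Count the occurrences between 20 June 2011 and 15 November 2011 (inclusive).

15

Occurrences land 10·i days after 16 May 2011 for i = 0, 1, 2, …
20 June 2011 is 35 days after the start; 35 ÷ 10 = 3 remainder 5; since the remainder is 5, round up to i = 4. First occurrence in the window: #5 on 25 June 2011 (4×10 = 40 days in).
15 November 2011 is 183 days after the start; 183 ÷ 10 = 18 remainder 3. Last occurrence in the window: #19 on 12 November 2011.
Occurrences #5 through #19: 15 in total.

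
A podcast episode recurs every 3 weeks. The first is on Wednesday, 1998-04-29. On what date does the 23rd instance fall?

1999-08-04

The 23rd occurrence is 22 intervals after the first: 22 × 21 = 462 days after 1998-04-29.
April has 30 days — 1 day to the end of April leaves 461.
From end of April to end of 1998 is 245 days (216 left).
January has 31 days (185 left).
February has 28 days (157 left).
March has 31 days (126 left).
April has 30 days (96 left).
May has 31 days (65 left).
June has 30 days (35 left).
July has 31 days (4 left).
4 days into August → 1999-08-04.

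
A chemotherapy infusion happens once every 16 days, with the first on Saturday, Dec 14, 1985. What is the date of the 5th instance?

Feb 16, 1986

The 5th occurrence is 4 intervals after the first: 4 × 16 = 64 days after Dec 14, 1985.
Dec has 31 days — 17 days to the end of Dec leaves 47.
Jan has 31 days (16 left).
16 days into Feb → Feb 16, 1986.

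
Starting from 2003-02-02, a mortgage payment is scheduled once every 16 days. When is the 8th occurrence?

2003-05-25

The 8th occurrence is 7 intervals after the first: 7 × 16 = 112 days after 2003-02-02.
February has 28 days — 26 days to the end of February leaves 86.
March has 31 days (55 left).
April has 30 days (25 left).
25 days into May → 2003-05-25.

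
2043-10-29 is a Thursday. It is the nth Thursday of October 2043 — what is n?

5th

Day 29 falls in week ⌈29/7⌉ of the month.
Days 1–7 hold the 1st Thursday, 8–14 the 2nd, 15–21 the 3rd, 22–28 the 4th, 29–31 the 5th.
29 is in the range for the 5th.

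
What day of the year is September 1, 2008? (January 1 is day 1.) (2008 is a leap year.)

Days in months before September: 31 + 29 + 31 + 30 + 31 + 30 + 31 + 31 = 244.
Plus 1 day into September → day 245.

245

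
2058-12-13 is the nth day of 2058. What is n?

347

Days in months before December: 31 + 28 + 31 + 30 + 31 + 30 + 31 + 31 + 30 + 31 + 30 = 334.
Plus 13 days into December → day 347.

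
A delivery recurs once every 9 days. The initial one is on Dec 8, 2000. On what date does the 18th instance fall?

May 10, 2001

The 18th occurrence is 17 intervals after the first: 17 × 9 = 153 days after Dec 8, 2000.
Dec has 31 days — 23 days to the end of Dec leaves 130.
Jan has 31 days (99 left).
Feb has 28 days (71 left).
Mar has 31 days (40 left).
Apr has 30 days (10 left).
10 days into May → May 10, 2001.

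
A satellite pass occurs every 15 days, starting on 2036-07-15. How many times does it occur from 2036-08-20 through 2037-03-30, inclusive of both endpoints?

15

Occurrences land 15·i days after 2036-07-15 for i = 0, 1, 2, …
2036-08-20 is 36 days after the start; 36 ÷ 15 = 2 remainder 6; since the remainder is 6, round up to i = 3. First occurrence in the window: #4 on 2036-08-29 (3×15 = 45 days in).
2037-03-30 is 258 days after the start; 258 ÷ 15 = 17 remainder 3. Last occurrence in the window: #18 on 2037-03-27.
Occurrences #4 through #18: 15 in total.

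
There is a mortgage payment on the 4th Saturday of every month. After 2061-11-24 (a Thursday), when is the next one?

November 2061 starts on a Tuesday; its first Saturday is the 5th, so the 4th Saturday is the 26th — 2061-11-26.
2061-11-26 is after 2061-11-24, so that is the next one.

2061-11-26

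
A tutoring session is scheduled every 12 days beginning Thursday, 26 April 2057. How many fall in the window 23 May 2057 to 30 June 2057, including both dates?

3

Occurrences land 12·i days after 26 April 2057 for i = 0, 1, 2, …
23 May 2057 is 27 days after the start; 27 ÷ 12 = 2 remainder 3; since the remainder is 3, round up to i = 3. First occurrence in the window: #4 on 1 June 2057 (3×12 = 36 days in).
30 June 2057 is 65 days after the start; 65 ÷ 12 = 5 remainder 5. Last occurrence in the window: #6 on 25 June 2057.
Occurrences #4 through #6: 3 in total.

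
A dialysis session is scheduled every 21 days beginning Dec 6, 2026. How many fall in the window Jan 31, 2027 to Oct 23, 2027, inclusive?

Occurrences land 21·i days after Dec 6, 2026 for i = 0, 1, 2, …
Jan 31, 2027 is 56 days after the start; 56 ÷ 21 = 2 remainder 14; since the remainder is 14, round up to i = 3. First occurrence in the window: #4 on Feb 7, 2027 (3×21 = 63 days in).
Oct 23, 2027 is 321 days after the start; 321 ÷ 21 = 15 remainder 6. Last occurrence in the window: #16 on Oct 17, 2027.
Occurrences #4 through #16: 13 in total.

13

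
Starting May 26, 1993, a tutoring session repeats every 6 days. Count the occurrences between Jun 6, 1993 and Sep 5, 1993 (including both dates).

16

Occurrences land 6·i days after May 26, 1993 for i = 0, 1, 2, …
Jun 6, 1993 is 11 days after the start; 11 ÷ 6 = 1 remainder 5; since the remainder is 5, round up to i = 2. First occurrence in the window: #3 on Jun 7, 1993 (2×6 = 12 days in).
Sep 5, 1993 is 102 days after the start; 102 ÷ 6 = 17 remainder 0. Last occurrence in the window: #18 on Sep 5, 1993.
Occurrences #3 through #18: 16 in total.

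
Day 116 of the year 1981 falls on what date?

January has 31 days (116 − 31 = 85 remain).
February has 28 days (85 − 28 = 57 remain).
March has 31 days (57 − 31 = 26 remain).
26 into April → April 26.

April 26, 1981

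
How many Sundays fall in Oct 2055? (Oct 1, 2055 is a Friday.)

Oct 1, 2055 is a Friday; the first Sunday on or after it is Oct 3, 2055 (2 days later).
From Oct 3, 2055 to Oct 31, 2055 is 31 − 3 = 28 days.
28 ÷ 7 = 4 full weeks with remainder 0, so 4 more Sundays after the first → 5.

5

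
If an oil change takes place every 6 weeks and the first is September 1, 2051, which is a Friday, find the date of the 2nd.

The 2nd occurrence is 1 interval after the first: 1 × 42 = 42 days after September 1, 2051.
September has 30 days — 29 days to the end of September leaves 13.
13 days into October → October 13, 2051.

October 13, 2051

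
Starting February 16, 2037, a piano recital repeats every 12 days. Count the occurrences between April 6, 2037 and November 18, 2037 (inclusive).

18

Occurrences land 12·i days after February 16, 2037 for i = 0, 1, 2, …
April 6, 2037 is 49 days after the start; 49 ÷ 12 = 4 remainder 1; since the remainder is 1, round up to i = 5. First occurrence in the window: #6 on April 17, 2037 (5×12 = 60 days in).
November 18, 2037 is 275 days after the start; 275 ÷ 12 = 22 remainder 11. Last occurrence in the window: #23 on November 7, 2037.
Occurrences #6 through #23: 18 in total.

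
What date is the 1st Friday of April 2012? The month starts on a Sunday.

2012-04-06

April 2012 begins on a Sunday, so the first Friday is April 6 (5 days later).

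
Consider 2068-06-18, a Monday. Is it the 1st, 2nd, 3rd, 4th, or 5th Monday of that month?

3rd

Day 18 falls in week ⌈18/7⌉ of the month.
Days 1–7 hold the 1st Monday, 8–14 the 2nd, 15–21 the 3rd, 22–28 the 4th, 29–31 the 5th.
18 is in the range for the 3rd.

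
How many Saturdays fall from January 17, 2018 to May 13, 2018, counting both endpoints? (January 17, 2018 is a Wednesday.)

January 17, 2018 is a Wednesday; the first Saturday on or after it is January 20, 2018 (3 days later).
From January 20, 2018 to May 13, 2018: 11 + 28 + 31 + 30 + 13 = 113 days (rest of January, February, March, April, May).
113 ÷ 7 = 16 full weeks with remainder 1, so 16 more Saturdays after the first → 17.

17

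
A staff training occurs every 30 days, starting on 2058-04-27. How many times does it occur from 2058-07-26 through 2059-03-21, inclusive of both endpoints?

Occurrences land 30·i days after 2058-04-27 for i = 0, 1, 2, …
2058-07-26 is 90 days after the start; 90 ÷ 30 = 3 remainder 0. First occurrence in the window: #4 on 2058-07-26 (3×30 = 90 days in).
2059-03-21 is 328 days after the start; 328 ÷ 30 = 10 remainder 28. Last occurrence in the window: #11 on 2059-02-21.
Occurrences #4 through #11: 8 in total.

8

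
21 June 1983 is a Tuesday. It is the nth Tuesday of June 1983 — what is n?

Day 21 falls in week ⌈21/7⌉ of the month.
Days 1–7 hold the 1st Tuesday, 8–14 the 2nd, 15–21 the 3rd, 22–28 the 4th, 29–31 the 5th.
21 is in the range for the 3rd.

3rd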